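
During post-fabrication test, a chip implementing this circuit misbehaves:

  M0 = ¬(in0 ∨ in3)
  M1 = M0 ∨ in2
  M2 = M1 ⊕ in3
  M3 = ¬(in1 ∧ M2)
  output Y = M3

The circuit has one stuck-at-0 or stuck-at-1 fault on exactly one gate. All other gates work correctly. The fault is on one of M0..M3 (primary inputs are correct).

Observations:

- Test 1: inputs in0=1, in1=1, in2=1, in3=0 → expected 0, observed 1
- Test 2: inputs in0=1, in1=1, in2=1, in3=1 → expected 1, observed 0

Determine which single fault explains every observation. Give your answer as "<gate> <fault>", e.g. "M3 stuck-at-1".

M1 stuck-at-0

Fault-free values for test 1 (in0=1, in1=1, in2=1, in3=0): M0=0, M1=1, M2=1, M3=0, giving Y=0. Observed 1.
Test 1: faults giving observed 1 are {M1 stuck-at-0, M2 stuck-at-0, M3 stuck-at-1}.
Test 2 (in0=1, in1=1, in2=1, in3=1): fault-free M0=0, M1=1, M2=0, M3=1 → 1; observed 0. Eliminates M2 stuck-at-0, M3 stuck-at-1.
Only M1 stuck-at-0 is consistent with every test.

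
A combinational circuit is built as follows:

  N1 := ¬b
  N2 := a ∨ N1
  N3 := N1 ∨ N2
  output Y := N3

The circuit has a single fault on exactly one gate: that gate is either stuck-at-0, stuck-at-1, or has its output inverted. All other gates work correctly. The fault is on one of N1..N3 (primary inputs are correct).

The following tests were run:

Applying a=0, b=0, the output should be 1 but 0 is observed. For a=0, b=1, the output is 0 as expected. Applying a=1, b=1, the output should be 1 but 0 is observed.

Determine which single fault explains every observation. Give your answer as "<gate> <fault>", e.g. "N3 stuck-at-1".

N3 stuck-at-0

Fault-free values for test 1 (a=0, b=0): N1=1, N2=1, N3=1, giving Y=1. Observed 0.
Test 1: faults giving observed 0 are {N1 stuck-at-0, N1 inverted output, N3 stuck-at-0, N3 inverted output}.
Test 2 (a=0, b=1): fault-free N1=0, N2=0, N3=0 → 0; observed 0. Eliminates N1 inverted output, N3 inverted output.
Test 3 (a=1, b=1): fault-free N1=0, N2=1, N3=1 → 1; observed 0. Eliminates N1 stuck-at-0.
Only N3 stuck-at-0 is consistent with every test.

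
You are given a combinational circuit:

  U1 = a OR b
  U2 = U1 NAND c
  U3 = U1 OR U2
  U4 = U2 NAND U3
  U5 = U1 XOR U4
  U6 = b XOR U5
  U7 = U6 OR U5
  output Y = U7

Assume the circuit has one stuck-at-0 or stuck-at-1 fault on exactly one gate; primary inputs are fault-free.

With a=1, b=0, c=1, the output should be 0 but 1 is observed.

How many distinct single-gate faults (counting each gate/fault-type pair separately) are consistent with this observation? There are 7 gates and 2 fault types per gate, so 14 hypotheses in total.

Fault-free: U1=1, U2=0, U3=1, U4=1, U5=0, U6=0, U7=0 → 0. Observed 1.
  U1 stuck-at-0: output 0 ✗
  U1 stuck-at-1: output 0 ✗
  U2 stuck-at-0: output 0 ✗
  U2 stuck-at-1: output 1 ✓
  U3 stuck-at-0: output 0 ✗
  U3 stuck-at-1: output 0 ✗
  U4 stuck-at-0: output 1 ✓
  U4 stuck-at-1: output 0 ✗
  U5 stuck-at-0: output 0 ✗
  U5 stuck-at-1: output 1 ✓
  U6 stuck-at-0: output 0 ✗
  U6 stuck-at-1: output 1 ✓
  U7 stuck-at-0: output 0 ✗
  U7 stuck-at-1: output 1 ✓
Consistent faults: {U2 stuck-at-1, U4 stuck-at-0, U5 stuck-at-1, U6 stuck-at-1, U7 stuck-at-1} — 5 in all.

5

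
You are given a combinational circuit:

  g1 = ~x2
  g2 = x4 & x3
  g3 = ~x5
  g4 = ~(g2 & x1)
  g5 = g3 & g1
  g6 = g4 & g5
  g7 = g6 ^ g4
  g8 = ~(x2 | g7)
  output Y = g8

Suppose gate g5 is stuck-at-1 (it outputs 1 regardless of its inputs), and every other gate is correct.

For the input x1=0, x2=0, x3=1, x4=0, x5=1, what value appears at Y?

Propagate with g5 forced: g1=1, g2=0, g3=0, g4=1, g5=1 [stuck-at-1], g6=1, g7=0, g8=1.
So Y = 1. (Without the fault it would be 0.)

1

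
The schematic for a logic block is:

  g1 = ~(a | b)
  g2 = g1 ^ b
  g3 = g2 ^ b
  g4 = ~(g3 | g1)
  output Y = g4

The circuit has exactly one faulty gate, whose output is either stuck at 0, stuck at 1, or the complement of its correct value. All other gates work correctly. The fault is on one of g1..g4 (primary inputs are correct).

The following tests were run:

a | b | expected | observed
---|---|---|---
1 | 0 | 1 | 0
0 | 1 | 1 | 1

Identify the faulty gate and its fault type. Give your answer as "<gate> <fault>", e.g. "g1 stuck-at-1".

Fault-free values for test 1 (a=1, b=0): g1=0, g2=0, g3=0, g4=1, giving Y=1. Observed 0.
Test 1: faults giving observed 0 are {g1 stuck-at-1, g1 inverted output, g2 stuck-at-1, g2 inverted output, g3 stuck-at-1, g3 inverted output, g4 stuck-at-0, g4 inverted output}.
Test 2 (a=0, b=1): fault-free g1=0, g2=1, g3=0, g4=1 → 1; observed 1. Eliminates g1 stuck-at-1, g1 inverted output, g2 inverted output, g3 stuck-at-1, g3 inverted output, g4 stuck-at-0, g4 inverted output.
Only g2 stuck-at-1 is consistent with every test.

g2 stuck-at-1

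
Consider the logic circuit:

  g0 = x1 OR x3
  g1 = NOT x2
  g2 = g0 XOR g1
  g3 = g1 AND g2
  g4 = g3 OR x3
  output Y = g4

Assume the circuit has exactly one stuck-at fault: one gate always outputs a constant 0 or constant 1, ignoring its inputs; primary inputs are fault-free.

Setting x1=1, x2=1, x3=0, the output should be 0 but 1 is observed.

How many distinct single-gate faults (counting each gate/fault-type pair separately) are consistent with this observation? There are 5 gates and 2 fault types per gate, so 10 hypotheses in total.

Fault-free: g0=1, g1=0, g2=1, g3=0, g4=0 → 0. Observed 1.
  g0 stuck-at-0: output 0 ✗
  g0 stuck-at-1: output 0 ✗
  g1 stuck-at-0: output 0 ✗
  g1 stuck-at-1: output 0 ✗
  g2 stuck-at-0: output 0 ✗
  g2 stuck-at-1: output 0 ✗
  g3 stuck-at-0: output 0 ✗
  g3 stuck-at-1: output 1 ✓
  g4 stuck-at-0: output 0 ✗
  g4 stuck-at-1: output 1 ✓
Consistent faults: {g3 stuck-at-1, g4 stuck-at-1} — 2 in all.

2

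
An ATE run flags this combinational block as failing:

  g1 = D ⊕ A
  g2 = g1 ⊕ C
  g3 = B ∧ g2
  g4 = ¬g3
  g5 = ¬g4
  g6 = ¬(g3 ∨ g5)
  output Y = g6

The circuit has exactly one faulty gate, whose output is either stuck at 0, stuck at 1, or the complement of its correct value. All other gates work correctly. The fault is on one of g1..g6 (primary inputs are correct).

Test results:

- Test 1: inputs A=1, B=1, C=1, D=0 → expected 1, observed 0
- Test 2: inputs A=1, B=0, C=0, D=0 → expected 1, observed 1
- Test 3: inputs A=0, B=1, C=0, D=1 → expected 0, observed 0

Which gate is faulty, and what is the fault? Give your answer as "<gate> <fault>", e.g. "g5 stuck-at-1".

g2 stuck-at-1

Fault-free values for test 1 (A=1, B=1, C=1, D=0): g1=1, g2=0, g3=0, g4=1, g5=0, g6=1, giving Y=1. Observed 0.
Test 1: faults giving observed 0 are {g1 stuck-at-0, g1 inverted output, g2 stuck-at-1, g2 inverted output, g3 stuck-at-1, g3 inverted output, g4 stuck-at-0, g4 inverted output, g5 stuck-at-1, g5 inverted output, g6 stuck-at-0, g6 inverted output}.
Test 2 (A=1, B=0, C=0, D=0): fault-free g1=1, g2=1, g3=0, g4=1, g5=0, g6=1 → 1; observed 1. Eliminates g3 stuck-at-1, g3 inverted output, g4 stuck-at-0, g4 inverted output, g5 stuck-at-1, g5 inverted output, g6 stuck-at-0, g6 inverted output.
Test 3 (A=0, B=1, C=0, D=1): fault-free g1=1, g2=1, g3=1, g4=0, g5=1, g6=0 → 0; observed 0. Eliminates g1 stuck-at-0, g1 inverted output, g2 inverted output.
Only g2 stuck-at-1 is consistent with every test.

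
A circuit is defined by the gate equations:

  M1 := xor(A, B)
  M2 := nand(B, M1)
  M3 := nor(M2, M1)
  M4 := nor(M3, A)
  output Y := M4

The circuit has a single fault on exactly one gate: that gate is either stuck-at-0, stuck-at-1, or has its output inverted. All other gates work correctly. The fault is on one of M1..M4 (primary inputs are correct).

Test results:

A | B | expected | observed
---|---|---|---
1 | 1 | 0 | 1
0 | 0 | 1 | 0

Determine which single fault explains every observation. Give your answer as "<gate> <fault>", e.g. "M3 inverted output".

Fault-free values for test 1 (A=1, B=1): M1=0, M2=1, M3=0, M4=0, giving Y=0. Observed 1.
Test 1: faults giving observed 1 are {M4 stuck-at-1, M4 inverted output}.
Test 2 (A=0, B=0): fault-free M1=0, M2=1, M3=0, M4=1 → 1; observed 0. Eliminates M4 stuck-at-1.
Only M4 inverted output is consistent with every test.

M4 inverted output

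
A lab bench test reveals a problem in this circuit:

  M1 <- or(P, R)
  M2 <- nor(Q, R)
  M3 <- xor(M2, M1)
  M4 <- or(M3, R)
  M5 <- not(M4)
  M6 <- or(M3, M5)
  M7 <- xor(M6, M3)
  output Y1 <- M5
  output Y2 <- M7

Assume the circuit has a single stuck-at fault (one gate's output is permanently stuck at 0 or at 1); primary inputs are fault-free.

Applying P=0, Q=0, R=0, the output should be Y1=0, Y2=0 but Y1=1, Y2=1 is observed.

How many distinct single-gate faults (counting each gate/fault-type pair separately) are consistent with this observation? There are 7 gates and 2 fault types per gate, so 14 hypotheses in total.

3

Fault-free: M1=0, M2=1, M3=1, M4=1, M5=0, M6=1, M7=0 → Y1=0, Y2=0. Observed Y1=1, Y2=1.
  M1 stuck-at-0: output Y1=0, Y2=0 ✗
  M1 stuck-at-1: output Y1=1, Y2=1 ✓
  M2 stuck-at-0: output Y1=1, Y2=1 ✓
  M2 stuck-at-1: output Y1=0, Y2=0 ✗
  M3 stuck-at-0: output Y1=1, Y2=1 ✓
  M3 stuck-at-1: output Y1=0, Y2=0 ✗
  M4 stuck-at-0: output Y1=1, Y2=0 ✗
  M4 stuck-at-1: output Y1=0, Y2=0 ✗
  M5 stuck-at-0: output Y1=0, Y2=0 ✗
  M5 stuck-at-1: output Y1=1, Y2=0 ✗
  M6 stuck-at-0: output Y1=0, Y2=1 ✗
  M6 stuck-at-1: output Y1=0, Y2=0 ✗
  M7 stuck-at-0: output Y1=0, Y2=0 ✗
  M7 stuck-at-1: output Y1=0, Y2=1 ✗
Consistent faults: {M1 stuck-at-1, M2 stuck-at-0, M3 stuck-at-0} — 3 in all.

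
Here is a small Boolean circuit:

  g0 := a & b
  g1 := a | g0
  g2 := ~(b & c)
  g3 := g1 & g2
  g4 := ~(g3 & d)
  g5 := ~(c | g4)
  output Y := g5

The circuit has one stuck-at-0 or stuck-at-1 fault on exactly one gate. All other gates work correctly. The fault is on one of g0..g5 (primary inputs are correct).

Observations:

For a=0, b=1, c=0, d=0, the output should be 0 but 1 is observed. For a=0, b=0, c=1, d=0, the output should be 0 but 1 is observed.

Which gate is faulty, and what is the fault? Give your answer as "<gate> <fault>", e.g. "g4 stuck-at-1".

Fault-free values for test 1 (a=0, b=1, c=0, d=0): g0=0, g1=0, g2=1, g3=0, g4=1, g5=0, giving Y=0. Observed 1.
Test 1: faults giving observed 1 are {g4 stuck-at-0, g5 stuck-at-1}.
Test 2 (a=0, b=0, c=1, d=0): fault-free g0=0, g1=0, g2=1, g3=0, g4=1, g5=0 → 0; observed 1. Eliminates g4 stuck-at-0.
Only g5 stuck-at-1 is consistent with every test.

g5 stuck-at-1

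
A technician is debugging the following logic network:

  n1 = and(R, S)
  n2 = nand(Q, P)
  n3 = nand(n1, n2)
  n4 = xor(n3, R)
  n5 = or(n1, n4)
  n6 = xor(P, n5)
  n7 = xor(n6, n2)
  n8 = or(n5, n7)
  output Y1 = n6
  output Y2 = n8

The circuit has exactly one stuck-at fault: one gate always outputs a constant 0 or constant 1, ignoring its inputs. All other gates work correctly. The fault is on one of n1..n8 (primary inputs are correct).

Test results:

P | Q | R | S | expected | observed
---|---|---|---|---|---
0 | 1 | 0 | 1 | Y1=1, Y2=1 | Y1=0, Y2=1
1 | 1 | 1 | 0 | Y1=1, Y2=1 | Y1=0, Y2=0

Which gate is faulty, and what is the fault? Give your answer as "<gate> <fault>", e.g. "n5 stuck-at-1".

Fault-free values for test 1 (P=0, Q=1, R=0, S=1): n1=0, n2=1, n3=1, n4=1, n5=1, n6=1, n7=0, n8=1, giving Y1=1, Y2=1. Observed Y1=0, Y2=1.
Test 1: faults giving observed Y1=0, Y2=1 are {n3 stuck-at-0, n4 stuck-at-0, n5 stuck-at-0, n6 stuck-at-0}.
Test 2 (P=1, Q=1, R=1, S=0): fault-free n1=0, n2=0, n3=1, n4=0, n5=0, n6=1, n7=1, n8=1 → Y1=1, Y2=1; observed Y1=0, Y2=0. Eliminates n3 stuck-at-0, n4 stuck-at-0, n5 stuck-at-0.
Only n6 stuck-at-0 is consistent with every test.

n6 stuck-at-0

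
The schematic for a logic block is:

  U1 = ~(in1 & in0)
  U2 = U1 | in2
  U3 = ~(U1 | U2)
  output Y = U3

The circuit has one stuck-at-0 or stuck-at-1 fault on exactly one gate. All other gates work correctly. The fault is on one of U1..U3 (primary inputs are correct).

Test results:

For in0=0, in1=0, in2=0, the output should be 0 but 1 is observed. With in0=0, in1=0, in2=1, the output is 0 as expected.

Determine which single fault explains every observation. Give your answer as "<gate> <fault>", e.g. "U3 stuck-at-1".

Fault-free values for test 1 (in0=0, in1=0, in2=0): U1=1, U2=1, U3=0, giving Y=0. Observed 1.
Test 1: faults giving observed 1 are {U1 stuck-at-0, U3 stuck-at-1}.
Test 2 (in0=0, in1=0, in2=1): fault-free U1=1, U2=1, U3=0 → 0; observed 0. Eliminates U3 stuck-at-1.
Only U1 stuck-at-0 is consistent with every test.

U1 stuck-at-0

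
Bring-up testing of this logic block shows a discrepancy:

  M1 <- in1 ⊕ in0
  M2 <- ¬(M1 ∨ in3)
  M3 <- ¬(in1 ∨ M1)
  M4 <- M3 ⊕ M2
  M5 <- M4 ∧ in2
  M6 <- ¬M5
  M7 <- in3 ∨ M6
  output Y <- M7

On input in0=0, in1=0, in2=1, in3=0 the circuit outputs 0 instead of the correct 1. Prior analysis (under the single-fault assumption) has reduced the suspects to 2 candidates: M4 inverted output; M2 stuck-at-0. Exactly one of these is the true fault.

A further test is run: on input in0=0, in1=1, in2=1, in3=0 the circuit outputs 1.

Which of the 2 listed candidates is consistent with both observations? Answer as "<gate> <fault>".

M2 stuck-at-0

Evaluate each candidate on input in0=0, in1=1, in2=1, in3=0:
  M4 inverted output: M1=1, M2=0, M3=0, M4=1 [inverted output], M5=1, M6=0, M7=0 → 0 — eliminated
  M2 stuck-at-0: M1=1, M2=0 [stuck-at-0], M3=0, M4=0, M5=0, M6=1, M7=1 → 1 — matches
Only M2 stuck-at-0 reproduces the observed 1.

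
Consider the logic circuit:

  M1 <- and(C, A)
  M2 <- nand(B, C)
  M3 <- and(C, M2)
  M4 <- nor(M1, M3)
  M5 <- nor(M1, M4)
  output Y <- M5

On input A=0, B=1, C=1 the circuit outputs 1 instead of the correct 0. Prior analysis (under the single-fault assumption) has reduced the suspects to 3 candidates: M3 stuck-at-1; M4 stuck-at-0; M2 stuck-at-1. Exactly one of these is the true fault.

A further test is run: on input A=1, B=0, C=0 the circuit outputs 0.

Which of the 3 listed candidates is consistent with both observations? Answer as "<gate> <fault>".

Evaluate each candidate on input A=1, B=0, C=0:
  M3 stuck-at-1: M1=0, M2=1, M3=1 [stuck-at-1], M4=0, M5=1 → 1 — eliminated
  M4 stuck-at-0: M1=0, M2=1, M3=0, M4=0 [stuck-at-0], M5=1 → 1 — eliminated
  M2 stuck-at-1: M1=0, M2=1 [stuck-at-1], M3=0, M4=1, M5=0 → 0 — matches
Only M2 stuck-at-1 reproduces the observed 0.

M2 stuck-at-1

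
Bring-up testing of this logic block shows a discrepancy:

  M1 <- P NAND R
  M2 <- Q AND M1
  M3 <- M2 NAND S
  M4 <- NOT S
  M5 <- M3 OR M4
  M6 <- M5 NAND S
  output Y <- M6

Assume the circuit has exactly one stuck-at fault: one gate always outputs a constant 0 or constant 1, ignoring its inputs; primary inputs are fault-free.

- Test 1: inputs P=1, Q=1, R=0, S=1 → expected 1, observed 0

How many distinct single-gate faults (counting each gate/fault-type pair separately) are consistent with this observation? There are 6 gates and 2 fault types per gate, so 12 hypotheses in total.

6

Fault-free: M1=1, M2=1, M3=0, M4=0, M5=0, M6=1 → 1. Observed 0.
  M1 stuck-at-0: output 0 ✓
  M1 stuck-at-1: output 1 ✗
  M2 stuck-at-0: output 0 ✓
  M2 stuck-at-1: output 1 ✗
  M3 stuck-at-0: output 1 ✗
  M3 stuck-at-1: output 0 ✓
  M4 stuck-at-0: output 1 ✗
  M4 stuck-at-1: output 0 ✓
  M5 stuck-at-0: output 1 ✗
  M5 stuck-at-1: output 0 ✓
  M6 stuck-at-0: output 0 ✓
  M6 stuck-at-1: output 1 ✗
Consistent faults: {M1 stuck-at-0, M2 stuck-at-0, M3 stuck-at-1, M4 stuck-at-1, M5 stuck-at-1, M6 stuck-at-0} — 6 in all.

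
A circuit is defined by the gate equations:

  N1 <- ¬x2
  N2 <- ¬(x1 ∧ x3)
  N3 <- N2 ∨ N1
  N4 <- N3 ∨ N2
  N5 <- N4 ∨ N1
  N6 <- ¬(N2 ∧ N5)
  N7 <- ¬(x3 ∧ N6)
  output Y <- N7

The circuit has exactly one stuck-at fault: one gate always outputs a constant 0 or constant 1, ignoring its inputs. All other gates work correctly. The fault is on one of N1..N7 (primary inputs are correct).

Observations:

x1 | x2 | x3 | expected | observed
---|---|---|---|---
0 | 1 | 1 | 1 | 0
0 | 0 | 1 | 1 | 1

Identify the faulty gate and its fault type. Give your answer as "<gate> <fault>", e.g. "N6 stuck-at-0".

N4 stuck-at-0

Fault-free values for test 1 (x1=0, x2=1, x3=1): N1=0, N2=1, N3=1, N4=1, N5=1, N6=0, N7=1, giving Y=1. Observed 0.
Test 1: faults giving observed 0 are {N2 stuck-at-0, N4 stuck-at-0, N5 stuck-at-0, N6 stuck-at-1, N7 stuck-at-0}.
Test 2 (x1=0, x2=0, x3=1): fault-free N1=1, N2=1, N3=1, N4=1, N5=1, N6=0, N7=1 → 1; observed 1. Eliminates N2 stuck-at-0, N5 stuck-at-0, N6 stuck-at-1, N7 stuck-at-0.
Only N4 stuck-at-0 is consistent with every test.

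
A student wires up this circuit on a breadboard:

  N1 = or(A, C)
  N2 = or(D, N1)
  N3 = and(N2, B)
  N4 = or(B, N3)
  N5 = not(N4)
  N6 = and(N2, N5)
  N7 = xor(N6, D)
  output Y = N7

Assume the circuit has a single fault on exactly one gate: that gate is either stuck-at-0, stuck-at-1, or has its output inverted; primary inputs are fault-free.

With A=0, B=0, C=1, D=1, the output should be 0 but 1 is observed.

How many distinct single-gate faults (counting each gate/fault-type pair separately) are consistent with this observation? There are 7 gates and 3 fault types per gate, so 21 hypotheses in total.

12

Fault-free: N1=1, N2=1, N3=0, N4=0, N5=1, N6=1, N7=0 → 0. Observed 1.
  N1: none of the 3 fault types match ✗
  N2: stuck-at-0, inverted output ✓; others ✗
  N3: stuck-at-1, inverted output ✓; others ✗
  N4: stuck-at-1, inverted output ✓; others ✗
  N5: stuck-at-0, inverted output ✓; others ✗
  N6: stuck-at-0, inverted output ✓; others ✗
  N7: stuck-at-1, inverted output ✓; others ✗
Consistent faults: {N2 stuck-at-0, N2 inverted output, N3 stuck-at-1, N3 inverted output, N4 stuck-at-1, N4 inverted output, N5 stuck-at-0, N5 inverted output, N6 stuck-at-0, N6 inverted output, N7 stuck-at-1, N7 inverted output} — 12 in all.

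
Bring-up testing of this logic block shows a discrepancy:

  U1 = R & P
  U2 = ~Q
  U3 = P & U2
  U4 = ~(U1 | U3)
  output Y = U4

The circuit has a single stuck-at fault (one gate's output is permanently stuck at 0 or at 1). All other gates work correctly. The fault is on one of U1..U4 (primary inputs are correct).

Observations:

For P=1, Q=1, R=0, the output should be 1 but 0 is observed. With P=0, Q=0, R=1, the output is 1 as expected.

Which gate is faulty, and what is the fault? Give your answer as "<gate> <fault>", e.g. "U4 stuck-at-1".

Fault-free values for test 1 (P=1, Q=1, R=0): U1=0, U2=0, U3=0, U4=1, giving Y=1. Observed 0.
Test 1: faults giving observed 0 are {U1 stuck-at-1, U2 stuck-at-1, U3 stuck-at-1, U4 stuck-at-0}.
Test 2 (P=0, Q=0, R=1): fault-free U1=0, U2=1, U3=0, U4=1 → 1; observed 1. Eliminates U1 stuck-at-1, U3 stuck-at-1, U4 stuck-at-0.
Only U2 stuck-at-1 is consistent with every test.

U2 stuck-at-1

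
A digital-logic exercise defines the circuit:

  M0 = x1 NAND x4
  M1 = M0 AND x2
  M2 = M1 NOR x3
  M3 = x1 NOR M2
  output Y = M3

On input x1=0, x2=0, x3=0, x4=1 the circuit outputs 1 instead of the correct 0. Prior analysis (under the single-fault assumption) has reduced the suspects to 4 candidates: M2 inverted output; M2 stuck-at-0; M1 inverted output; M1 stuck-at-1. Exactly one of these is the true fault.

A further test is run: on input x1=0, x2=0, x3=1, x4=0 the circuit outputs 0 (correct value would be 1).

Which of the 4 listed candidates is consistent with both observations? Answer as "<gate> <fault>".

M2 inverted output

Evaluate each candidate on input x1=0, x2=0, x3=1, x4=0:
  M2 inverted output: M0=1, M1=0, M2=1 [inverted output], M3=0 → 0 — matches
  M2 stuck-at-0: M0=1, M1=0, M2=0 [stuck-at-0], M3=1 → 1 — eliminated
  M1 inverted output: M0=1, M1=1 [inverted output], M2=0, M3=1 → 1 — eliminated
  M1 stuck-at-1: M0=1, M1=1 [stuck-at-1], M2=0, M3=1 → 1 — eliminated
Only M2 inverted output reproduces the observed 0.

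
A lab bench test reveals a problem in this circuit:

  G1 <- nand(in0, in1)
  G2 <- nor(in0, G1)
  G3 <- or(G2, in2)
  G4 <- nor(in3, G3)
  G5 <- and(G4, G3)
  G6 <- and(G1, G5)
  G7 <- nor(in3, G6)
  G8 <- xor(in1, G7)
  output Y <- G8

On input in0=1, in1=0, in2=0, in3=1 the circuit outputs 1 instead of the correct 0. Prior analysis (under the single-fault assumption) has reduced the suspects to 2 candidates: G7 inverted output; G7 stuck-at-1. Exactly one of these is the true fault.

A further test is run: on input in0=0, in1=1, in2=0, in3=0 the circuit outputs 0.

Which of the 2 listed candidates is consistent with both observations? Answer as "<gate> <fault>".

G7 stuck-at-1

Evaluate each candidate on input in0=0, in1=1, in2=0, in3=0:
  G7 inverted output: G1=1, G2=0, G3=0, G4=1, G5=0, G6=0, G7=0 [inverted output], G8=1 → 1 — eliminated
  G7 stuck-at-1: G1=1, G2=0, G3=0, G4=1, G5=0, G6=0, G7=1 [stuck-at-1], G8=0 → 0 — matches
Only G7 stuck-at-1 reproduces the observed 0.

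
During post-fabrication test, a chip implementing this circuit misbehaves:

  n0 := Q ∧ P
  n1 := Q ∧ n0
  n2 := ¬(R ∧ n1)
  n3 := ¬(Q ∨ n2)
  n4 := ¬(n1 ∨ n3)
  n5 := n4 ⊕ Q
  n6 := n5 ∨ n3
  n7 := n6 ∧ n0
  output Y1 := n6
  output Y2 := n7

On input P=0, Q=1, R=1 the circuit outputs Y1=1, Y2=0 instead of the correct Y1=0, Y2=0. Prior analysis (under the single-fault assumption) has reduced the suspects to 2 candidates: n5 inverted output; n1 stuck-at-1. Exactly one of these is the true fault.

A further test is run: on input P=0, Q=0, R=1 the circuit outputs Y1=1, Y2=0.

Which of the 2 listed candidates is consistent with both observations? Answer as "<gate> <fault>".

n1 stuck-at-1

Evaluate each candidate on input P=0, Q=0, R=1:
  n5 inverted output: n0=0, n1=0, n2=1, n3=0, n4=1, n5=0 [inverted output], n6=0, n7=0 → Y1=0, Y2=0 — eliminated
  n1 stuck-at-1: n0=0, n1=1 [stuck-at-1], n2=0, n3=1, n4=0, n5=0, n6=1, n7=0 → Y1=1, Y2=0 — matches
Only n1 stuck-at-1 reproduces the observed Y1=1, Y2=0.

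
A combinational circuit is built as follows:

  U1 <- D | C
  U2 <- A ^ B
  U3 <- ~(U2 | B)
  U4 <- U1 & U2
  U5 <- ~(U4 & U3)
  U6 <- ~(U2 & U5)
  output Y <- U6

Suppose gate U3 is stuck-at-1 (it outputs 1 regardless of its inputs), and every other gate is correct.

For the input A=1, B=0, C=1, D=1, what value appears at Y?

Propagate with U3 forced: U1=1, U2=1, U3=1 [stuck-at-1], U4=1, U5=0, U6=1.
So Y = 1. (Without the fault it would be 0.)

1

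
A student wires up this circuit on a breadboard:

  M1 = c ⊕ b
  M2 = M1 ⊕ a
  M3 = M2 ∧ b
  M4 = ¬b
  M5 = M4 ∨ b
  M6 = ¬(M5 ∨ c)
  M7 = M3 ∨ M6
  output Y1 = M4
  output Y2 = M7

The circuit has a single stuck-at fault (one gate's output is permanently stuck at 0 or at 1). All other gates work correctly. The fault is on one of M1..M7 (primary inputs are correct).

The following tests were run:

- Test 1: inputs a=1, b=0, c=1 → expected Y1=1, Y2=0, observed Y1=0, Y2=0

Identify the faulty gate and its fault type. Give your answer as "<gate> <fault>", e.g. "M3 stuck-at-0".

Fault-free values for test 1 (a=1, b=0, c=1): M1=1, M2=0, M3=0, M4=1, M5=1, M6=0, M7=0, giving Y1=1, Y2=0. Observed Y1=0, Y2=0.
Test 1: faults giving observed Y1=0, Y2=0 are {M4 stuck-at-0}.
Only M4 stuck-at-0 is consistent with every test.

M4 stuck-at-0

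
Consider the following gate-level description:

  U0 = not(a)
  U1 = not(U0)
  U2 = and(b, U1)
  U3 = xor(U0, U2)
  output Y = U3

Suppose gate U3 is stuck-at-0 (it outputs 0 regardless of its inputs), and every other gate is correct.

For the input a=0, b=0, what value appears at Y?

0

Propagate with U3 forced: U0=1, U1=0, U2=0, U3=0 [stuck-at-0].
So Y = 0. (Without the fault it would be 1.)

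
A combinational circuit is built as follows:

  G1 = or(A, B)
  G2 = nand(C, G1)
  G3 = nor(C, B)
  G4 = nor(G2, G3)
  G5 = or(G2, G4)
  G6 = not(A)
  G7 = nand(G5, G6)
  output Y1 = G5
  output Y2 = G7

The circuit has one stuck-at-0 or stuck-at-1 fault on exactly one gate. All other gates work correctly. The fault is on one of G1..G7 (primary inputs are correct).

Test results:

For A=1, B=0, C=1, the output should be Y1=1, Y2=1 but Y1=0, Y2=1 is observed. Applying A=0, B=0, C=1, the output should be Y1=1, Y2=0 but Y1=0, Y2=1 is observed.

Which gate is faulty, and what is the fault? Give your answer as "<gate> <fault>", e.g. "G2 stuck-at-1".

G5 stuck-at-0

Fault-free values for test 1 (A=1, B=0, C=1): G1=1, G2=0, G3=0, G4=1, G5=1, G6=0, G7=1, giving Y1=1, Y2=1. Observed Y1=0, Y2=1.
Test 1: faults giving observed Y1=0, Y2=1 are {G3 stuck-at-1, G4 stuck-at-0, G5 stuck-at-0}.
Test 2 (A=0, B=0, C=1): fault-free G1=0, G2=1, G3=0, G4=0, G5=1, G6=1, G7=0 → Y1=1, Y2=0; observed Y1=0, Y2=1. Eliminates G3 stuck-at-1, G4 stuck-at-0.
Only G5 stuck-at-0 is consistent with every test.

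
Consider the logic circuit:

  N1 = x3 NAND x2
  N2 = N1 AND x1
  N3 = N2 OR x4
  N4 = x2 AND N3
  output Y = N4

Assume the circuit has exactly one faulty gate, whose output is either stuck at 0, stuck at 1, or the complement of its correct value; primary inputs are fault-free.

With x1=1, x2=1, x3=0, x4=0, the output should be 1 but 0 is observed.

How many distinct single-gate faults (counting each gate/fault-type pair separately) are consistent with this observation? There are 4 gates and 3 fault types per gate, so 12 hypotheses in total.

Fault-free: N1=1, N2=1, N3=1, N4=1 → 1. Observed 0.
  N1 stuck-at-0: output 0 ✓
  N1 stuck-at-1: output 1 ✗
  N1 inverted output: output 0 ✓
  N2 stuck-at-0: output 0 ✓
  N2 stuck-at-1: output 1 ✗
  N2 inverted output: output 0 ✓
  N3 stuck-at-0: output 0 ✓
  N3 stuck-at-1: output 1 ✗
  N3 inverted output: output 0 ✓
  N4 stuck-at-0: output 0 ✓
  N4 stuck-at-1: output 1 ✗
  N4 inverted output: output 0 ✓
Consistent faults: {N1 stuck-at-0, N1 inverted output, N2 stuck-at-0, N2 inverted output, N3 stuck-at-0, N3 inverted output, N4 stuck-at-0, N4 inverted output} — 8 in all.

8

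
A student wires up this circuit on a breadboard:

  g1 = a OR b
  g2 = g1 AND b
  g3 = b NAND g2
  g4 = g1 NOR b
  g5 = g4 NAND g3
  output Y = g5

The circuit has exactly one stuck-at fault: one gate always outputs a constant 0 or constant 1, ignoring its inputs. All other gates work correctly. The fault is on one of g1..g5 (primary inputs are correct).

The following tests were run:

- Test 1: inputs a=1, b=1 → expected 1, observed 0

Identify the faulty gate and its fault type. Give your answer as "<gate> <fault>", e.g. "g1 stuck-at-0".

g5 stuck-at-0

Fault-free values for test 1 (a=1, b=1): g1=1, g2=1, g3=0, g4=0, g5=1, giving Y=1. Observed 0.
Test 1: faults giving observed 0 are {g5 stuck-at-0}.
Only g5 stuck-at-0 is consistent with every test.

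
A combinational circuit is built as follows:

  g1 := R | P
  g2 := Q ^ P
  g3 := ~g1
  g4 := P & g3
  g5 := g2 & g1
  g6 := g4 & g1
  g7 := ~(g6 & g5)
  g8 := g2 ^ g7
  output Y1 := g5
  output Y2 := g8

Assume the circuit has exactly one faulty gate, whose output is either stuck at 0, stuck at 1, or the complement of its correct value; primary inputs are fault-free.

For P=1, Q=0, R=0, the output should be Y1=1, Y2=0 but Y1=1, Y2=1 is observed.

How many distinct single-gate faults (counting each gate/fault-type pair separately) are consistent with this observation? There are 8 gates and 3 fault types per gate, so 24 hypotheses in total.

Fault-free: g1=1, g2=1, g3=0, g4=0, g5=1, g6=0, g7=1, g8=0 → Y1=1, Y2=0. Observed Y1=1, Y2=1.
  g1: none of the 3 fault types match ✗
  g2: none of the 3 fault types match ✗
  g3: stuck-at-1, inverted output ✓; others ✗
  g4: stuck-at-1, inverted output ✓; others ✗
  g5: none of the 3 fault types match ✗
  g6: stuck-at-1, inverted output ✓; others ✗
  g7: stuck-at-0, inverted output ✓; others ✗
  g8: stuck-at-1, inverted output ✓; others ✗
Consistent faults: {g3 stuck-at-1, g3 inverted output, g4 stuck-at-1, g4 inverted output, g6 stuck-at-1, g6 inverted output, g7 stuck-at-0, g7 inverted output, g8 stuck-at-1, g8 inverted output} — 10 in all.

10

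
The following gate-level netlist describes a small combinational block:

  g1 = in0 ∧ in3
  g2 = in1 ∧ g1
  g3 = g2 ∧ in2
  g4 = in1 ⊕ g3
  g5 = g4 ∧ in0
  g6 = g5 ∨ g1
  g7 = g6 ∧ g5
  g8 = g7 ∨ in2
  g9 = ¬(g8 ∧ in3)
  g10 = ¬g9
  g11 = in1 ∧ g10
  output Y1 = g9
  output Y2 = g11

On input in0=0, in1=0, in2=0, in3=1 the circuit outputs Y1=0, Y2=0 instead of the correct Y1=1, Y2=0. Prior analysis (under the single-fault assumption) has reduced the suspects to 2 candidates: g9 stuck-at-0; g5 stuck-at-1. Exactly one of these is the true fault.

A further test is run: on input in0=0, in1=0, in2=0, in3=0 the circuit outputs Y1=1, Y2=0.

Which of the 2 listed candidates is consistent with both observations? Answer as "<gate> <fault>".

Evaluate each candidate on input in0=0, in1=0, in2=0, in3=0:
  g9 stuck-at-0: g1=0, g2=0, g3=0, g4=0, g5=0, g6=0, g7=0, g8=0, g9=0 [stuck-at-0], g10=1, g11=0 → Y1=0, Y2=0 — eliminated
  g5 stuck-at-1: g1=0, g2=0, g3=0, g4=0, g5=1 [stuck-at-1], g6=1, g7=1, g8=1, g9=1, g10=0, g11=0 → Y1=1, Y2=0 — matches
Only g5 stuck-at-1 reproduces the observed Y1=1, Y2=0.

g5 stuck-at-1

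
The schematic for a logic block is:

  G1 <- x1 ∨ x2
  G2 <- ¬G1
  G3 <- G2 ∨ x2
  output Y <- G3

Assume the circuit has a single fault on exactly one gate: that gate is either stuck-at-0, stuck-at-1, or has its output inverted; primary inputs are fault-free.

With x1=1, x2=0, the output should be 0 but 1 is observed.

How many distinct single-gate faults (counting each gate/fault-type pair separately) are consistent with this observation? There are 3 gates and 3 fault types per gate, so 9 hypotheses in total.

Fault-free: G1=1, G2=0, G3=0 → 0. Observed 1.
  G1 stuck-at-0: output 1 ✓
  G1 stuck-at-1: output 0 ✗
  G1 inverted output: output 1 ✓
  G2 stuck-at-0: output 0 ✗
  G2 stuck-at-1: output 1 ✓
  G2 inverted output: output 1 ✓
  G3 stuck-at-0: output 0 ✗
  G3 stuck-at-1: output 1 ✓
  G3 inverted output: output 1 ✓
Consistent faults: {G1 stuck-at-0, G1 inverted output, G2 stuck-at-1, G2 inverted output, G3 stuck-at-1, G3 inverted output} — 6 in all.

6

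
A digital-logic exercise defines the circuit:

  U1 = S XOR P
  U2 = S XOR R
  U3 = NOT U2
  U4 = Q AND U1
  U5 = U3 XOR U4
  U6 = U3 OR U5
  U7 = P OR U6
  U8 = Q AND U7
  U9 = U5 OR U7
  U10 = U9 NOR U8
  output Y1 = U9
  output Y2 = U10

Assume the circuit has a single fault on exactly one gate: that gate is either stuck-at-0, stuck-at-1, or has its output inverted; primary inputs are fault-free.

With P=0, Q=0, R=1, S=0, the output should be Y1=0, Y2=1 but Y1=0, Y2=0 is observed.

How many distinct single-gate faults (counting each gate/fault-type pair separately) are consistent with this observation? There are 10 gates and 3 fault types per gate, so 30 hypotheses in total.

4

Fault-free: U1=0, U2=1, U3=0, U4=0, U5=0, U6=0, U7=0, U8=0, U9=0, U10=1 → Y1=0, Y2=1. Observed Y1=0, Y2=0.
  U1: none of the 3 fault types match ✗
  U2: none of the 3 fault types match ✗
  U3: none of the 3 fault types match ✗
  U4: none of the 3 fault types match ✗
  U5: none of the 3 fault types match ✗
  U6: none of the 3 fault types match ✗
  U7: none of the 3 fault types match ✗
  U8: stuck-at-1, inverted output ✓; others ✗
  U9: none of the 3 fault types match ✗
  U10: stuck-at-0, inverted output ✓; others ✗
Consistent faults: {U8 stuck-at-1, U8 inverted output, U10 stuck-at-0, U10 inverted output} — 4 in all.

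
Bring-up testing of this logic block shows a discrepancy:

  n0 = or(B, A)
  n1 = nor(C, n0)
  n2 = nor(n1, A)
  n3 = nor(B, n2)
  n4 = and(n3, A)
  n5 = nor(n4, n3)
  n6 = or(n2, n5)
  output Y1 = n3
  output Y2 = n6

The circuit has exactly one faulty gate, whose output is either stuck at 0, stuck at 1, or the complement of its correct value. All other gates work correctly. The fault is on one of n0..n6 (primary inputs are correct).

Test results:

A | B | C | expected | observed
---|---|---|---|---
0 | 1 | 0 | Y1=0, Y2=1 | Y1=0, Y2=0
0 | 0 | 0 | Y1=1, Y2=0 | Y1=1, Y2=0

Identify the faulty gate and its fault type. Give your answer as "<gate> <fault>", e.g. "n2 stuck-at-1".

Fault-free values for test 1 (A=0, B=1, C=0): n0=1, n1=0, n2=1, n3=0, n4=0, n5=1, n6=1, giving Y1=0, Y2=1. Observed Y1=0, Y2=0.
Test 1: faults giving observed Y1=0, Y2=0 are {n6 stuck-at-0, n6 inverted output}.
Test 2 (A=0, B=0, C=0): fault-free n0=0, n1=1, n2=0, n3=1, n4=0, n5=0, n6=0 → Y1=1, Y2=0; observed Y1=1, Y2=0. Eliminates n6 inverted output.
Only n6 stuck-at-0 is consistent with every test.

n6 stuck-at-0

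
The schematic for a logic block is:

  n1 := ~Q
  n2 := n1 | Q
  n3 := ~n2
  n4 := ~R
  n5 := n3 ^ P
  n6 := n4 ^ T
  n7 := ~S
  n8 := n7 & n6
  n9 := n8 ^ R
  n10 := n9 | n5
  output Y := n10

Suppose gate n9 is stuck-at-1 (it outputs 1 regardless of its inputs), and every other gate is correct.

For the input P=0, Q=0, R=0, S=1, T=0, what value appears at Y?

Propagate with n9 forced: n1=1, n2=1, n3=0, n4=1, n5=0, n6=1, n7=0, n8=0, n9=1 [stuck-at-1], n10=1.
So Y = 1. (Without the fault it would be 0.)

1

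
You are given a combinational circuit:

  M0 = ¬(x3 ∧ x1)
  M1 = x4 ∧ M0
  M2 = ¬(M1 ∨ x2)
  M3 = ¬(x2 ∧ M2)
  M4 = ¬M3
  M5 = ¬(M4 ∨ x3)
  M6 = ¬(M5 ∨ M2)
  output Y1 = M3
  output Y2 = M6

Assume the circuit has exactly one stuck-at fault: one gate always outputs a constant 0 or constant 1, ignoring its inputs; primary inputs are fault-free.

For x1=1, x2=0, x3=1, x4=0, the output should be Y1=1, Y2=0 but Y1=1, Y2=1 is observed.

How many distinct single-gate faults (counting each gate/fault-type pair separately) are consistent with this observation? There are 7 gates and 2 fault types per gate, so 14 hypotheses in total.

Fault-free: M0=0, M1=0, M2=1, M3=1, M4=0, M5=0, M6=0 → Y1=1, Y2=0. Observed Y1=1, Y2=1.
  M0 stuck-at-0: output Y1=1, Y2=0 ✗
  M0 stuck-at-1: output Y1=1, Y2=0 ✗
  M1 stuck-at-0: output Y1=1, Y2=0 ✗
  M1 stuck-at-1: output Y1=1, Y2=1 ✓
  M2 stuck-at-0: output Y1=1, Y2=1 ✓
  M2 stuck-at-1: output Y1=1, Y2=0 ✗
  M3 stuck-at-0: output Y1=0, Y2=0 ✗
  M3 stuck-at-1: output Y1=1, Y2=0 ✗
  M4 stuck-at-0: output Y1=1, Y2=0 ✗
  M4 stuck-at-1: output Y1=1, Y2=0 ✗
  M5 stuck-at-0: output Y1=1, Y2=0 ✗
  M5 stuck-at-1: output Y1=1, Y2=0 ✗
  M6 stuck-at-0: output Y1=1, Y2=0 ✗
  M6 stuck-at-1: output Y1=1, Y2=1 ✓
Consistent faults: {M1 stuck-at-1, M2 stuck-at-0, M6 stuck-at-1} — 3 in all.

3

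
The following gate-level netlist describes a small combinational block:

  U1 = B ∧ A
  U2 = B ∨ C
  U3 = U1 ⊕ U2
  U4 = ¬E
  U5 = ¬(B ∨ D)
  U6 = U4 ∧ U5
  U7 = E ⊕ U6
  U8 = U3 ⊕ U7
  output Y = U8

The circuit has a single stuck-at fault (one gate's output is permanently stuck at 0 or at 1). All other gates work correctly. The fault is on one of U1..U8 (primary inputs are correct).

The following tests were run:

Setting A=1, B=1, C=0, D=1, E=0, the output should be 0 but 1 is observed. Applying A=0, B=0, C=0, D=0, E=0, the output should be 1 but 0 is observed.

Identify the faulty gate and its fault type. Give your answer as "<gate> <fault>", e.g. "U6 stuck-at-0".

U3 stuck-at-1

Fault-free values for test 1 (A=1, B=1, C=0, D=1, E=0): U1=1, U2=1, U3=0, U4=1, U5=0, U6=0, U7=0, U8=0, giving Y=0. Observed 1.
Test 1: faults giving observed 1 are {U1 stuck-at-0, U2 stuck-at-0, U3 stuck-at-1, U5 stuck-at-1, U6 stuck-at-1, U7 stuck-at-1, U8 stuck-at-1}.
Test 2 (A=0, B=0, C=0, D=0, E=0): fault-free U1=0, U2=0, U3=0, U4=1, U5=1, U6=1, U7=1, U8=1 → 1; observed 0. Eliminates U1 stuck-at-0, U2 stuck-at-0, U5 stuck-at-1, U6 stuck-at-1, U7 stuck-at-1, U8 stuck-at-1.
Only U3 stuck-at-1 is consistent with every test.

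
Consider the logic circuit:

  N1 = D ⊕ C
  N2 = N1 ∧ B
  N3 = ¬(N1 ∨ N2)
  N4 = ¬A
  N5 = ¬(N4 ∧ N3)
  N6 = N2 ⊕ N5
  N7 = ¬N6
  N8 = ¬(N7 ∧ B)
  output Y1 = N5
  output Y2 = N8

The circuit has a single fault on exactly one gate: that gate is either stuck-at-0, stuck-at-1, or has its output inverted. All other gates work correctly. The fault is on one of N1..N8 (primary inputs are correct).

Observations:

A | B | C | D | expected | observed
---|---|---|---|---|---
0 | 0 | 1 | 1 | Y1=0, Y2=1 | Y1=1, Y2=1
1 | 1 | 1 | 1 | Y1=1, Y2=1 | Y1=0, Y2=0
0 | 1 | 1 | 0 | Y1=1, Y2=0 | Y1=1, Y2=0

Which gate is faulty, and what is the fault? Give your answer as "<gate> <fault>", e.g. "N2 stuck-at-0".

N4 inverted output

Fault-free values for test 1 (A=0, B=0, C=1, D=1): N1=0, N2=0, N3=1, N4=1, N5=0, N6=0, N7=1, N8=1, giving Y1=0, Y2=1. Observed Y1=1, Y2=1.
Test 1: faults giving observed Y1=1, Y2=1 are {N1 stuck-at-1, N1 inverted output, N2 stuck-at-1, N2 inverted output, N3 stuck-at-0, N3 inverted output, N4 stuck-at-0, N4 inverted output, N5 stuck-at-1, N5 inverted output}.
Test 2 (A=1, B=1, C=1, D=1): fault-free N1=0, N2=0, N3=1, N4=0, N5=1, N6=1, N7=0, N8=1 → Y1=1, Y2=1; observed Y1=0, Y2=0. Eliminates N1 stuck-at-1, N1 inverted output, N2 stuck-at-1, N2 inverted output, N3 stuck-at-0, N3 inverted output, N4 stuck-at-0, N5 stuck-at-1.
Test 3 (A=0, B=1, C=1, D=0): fault-free N1=1, N2=1, N3=0, N4=1, N5=1, N6=0, N7=1, N8=0 → Y1=1, Y2=0; observed Y1=1, Y2=0. Eliminates N5 inverted output.
Only N4 inverted output is consistent with every test.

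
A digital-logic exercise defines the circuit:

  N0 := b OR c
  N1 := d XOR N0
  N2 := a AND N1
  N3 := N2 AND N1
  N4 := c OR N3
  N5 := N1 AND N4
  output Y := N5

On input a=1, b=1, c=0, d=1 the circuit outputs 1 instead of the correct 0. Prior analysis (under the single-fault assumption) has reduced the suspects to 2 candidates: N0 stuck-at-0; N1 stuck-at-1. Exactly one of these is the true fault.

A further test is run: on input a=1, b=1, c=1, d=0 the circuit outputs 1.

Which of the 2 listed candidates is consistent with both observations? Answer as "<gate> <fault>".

Evaluate each candidate on input a=1, b=1, c=1, d=0:
  N0 stuck-at-0: N0=0 [stuck-at-0], N1=0, N2=0, N3=0, N4=1, N5=0 → 0 — eliminated
  N1 stuck-at-1: N0=1, N1=1 [stuck-at-1], N2=1, N3=1, N4=1, N5=1 → 1 — matches
Only N1 stuck-at-1 reproduces the observed 1.

N1 stuck-at-1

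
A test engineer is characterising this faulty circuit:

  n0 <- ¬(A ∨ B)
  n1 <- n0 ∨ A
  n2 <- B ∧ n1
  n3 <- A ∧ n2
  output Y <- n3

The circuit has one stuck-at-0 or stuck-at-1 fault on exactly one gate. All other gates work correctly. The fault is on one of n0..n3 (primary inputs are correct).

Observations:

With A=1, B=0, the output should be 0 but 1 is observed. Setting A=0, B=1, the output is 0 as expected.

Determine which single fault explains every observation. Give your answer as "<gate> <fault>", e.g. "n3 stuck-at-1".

Fault-free values for test 1 (A=1, B=0): n0=0, n1=1, n2=0, n3=0, giving Y=0. Observed 1.
Test 1: faults giving observed 1 are {n2 stuck-at-1, n3 stuck-at-1}.
Test 2 (A=0, B=1): fault-free n0=0, n1=0, n2=0, n3=0 → 0; observed 0. Eliminates n3 stuck-at-1.
Only n2 stuck-at-1 is consistent with every test.

n2 stuck-at-1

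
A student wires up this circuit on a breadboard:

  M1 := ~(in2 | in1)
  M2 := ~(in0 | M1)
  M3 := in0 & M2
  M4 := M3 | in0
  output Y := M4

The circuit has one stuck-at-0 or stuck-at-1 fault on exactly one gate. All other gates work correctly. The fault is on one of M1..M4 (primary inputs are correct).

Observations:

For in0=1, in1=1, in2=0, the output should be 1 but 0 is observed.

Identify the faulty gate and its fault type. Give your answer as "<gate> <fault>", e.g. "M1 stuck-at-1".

Fault-free values for test 1 (in0=1, in1=1, in2=0): M1=0, M2=0, M3=0, M4=1, giving Y=1. Observed 0.
Test 1: faults giving observed 0 are {M4 stuck-at-0}.
Only M4 stuck-at-0 is consistent with every test.

M4 stuck-at-0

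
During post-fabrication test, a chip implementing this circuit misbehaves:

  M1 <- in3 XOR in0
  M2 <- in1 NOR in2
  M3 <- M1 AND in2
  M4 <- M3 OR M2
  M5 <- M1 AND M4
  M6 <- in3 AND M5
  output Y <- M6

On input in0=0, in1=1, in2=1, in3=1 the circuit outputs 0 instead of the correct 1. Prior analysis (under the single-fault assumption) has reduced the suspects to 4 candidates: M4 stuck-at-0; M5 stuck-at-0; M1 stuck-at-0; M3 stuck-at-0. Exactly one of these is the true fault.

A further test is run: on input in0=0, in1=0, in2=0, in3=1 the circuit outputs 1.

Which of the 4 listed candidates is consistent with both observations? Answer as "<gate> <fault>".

Evaluate each candidate on input in0=0, in1=0, in2=0, in3=1:
  M4 stuck-at-0: M1=1, M2=1, M3=0, M4=0 [stuck-at-0], M5=0, M6=0 → 0 — eliminated
  M5 stuck-at-0: M1=1, M2=1, M3=0, M4=1, M5=0 [stuck-at-0], M6=0 → 0 — eliminated
  M1 stuck-at-0: M1=0 [stuck-at-0], M2=1, M3=0, M4=1, M5=0, M6=0 → 0 — eliminated
  M3 stuck-at-0: M1=1, M2=1, M3=0 [stuck-at-0], M4=1, M5=1, M6=1 → 1 — matches
Only M3 stuck-at-0 reproduces the observed 1.

M3 stuck-at-0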